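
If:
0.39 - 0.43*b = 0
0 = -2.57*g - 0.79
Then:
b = 0.91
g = -0.31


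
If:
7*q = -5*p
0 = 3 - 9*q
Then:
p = -7/15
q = 1/3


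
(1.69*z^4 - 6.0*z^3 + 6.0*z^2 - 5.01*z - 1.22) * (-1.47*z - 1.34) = -2.4843*z^5 + 6.5554*z^4 - 0.779999999999999*z^3 - 0.675300000000002*z^2 + 8.5068*z + 1.6348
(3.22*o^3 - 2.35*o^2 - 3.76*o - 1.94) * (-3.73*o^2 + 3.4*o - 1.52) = -12.0106*o^5 + 19.7135*o^4 + 1.1404*o^3 - 1.9758*o^2 - 0.880800000000001*o + 2.9488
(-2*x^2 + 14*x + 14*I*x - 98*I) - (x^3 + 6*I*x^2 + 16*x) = -x^3 - 2*x^2 - 6*I*x^2 - 2*x + 14*I*x - 98*I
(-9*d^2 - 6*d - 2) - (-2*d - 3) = -9*d^2 - 4*d + 1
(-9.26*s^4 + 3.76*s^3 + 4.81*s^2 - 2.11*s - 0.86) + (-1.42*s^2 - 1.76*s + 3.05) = -9.26*s^4 + 3.76*s^3 + 3.39*s^2 - 3.87*s + 2.19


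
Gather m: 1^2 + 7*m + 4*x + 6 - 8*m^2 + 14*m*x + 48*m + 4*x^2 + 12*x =-8*m^2 + m*(14*x + 55) + 4*x^2 + 16*x + 7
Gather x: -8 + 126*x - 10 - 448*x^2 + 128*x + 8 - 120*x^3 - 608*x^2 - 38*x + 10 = -120*x^3 - 1056*x^2 + 216*x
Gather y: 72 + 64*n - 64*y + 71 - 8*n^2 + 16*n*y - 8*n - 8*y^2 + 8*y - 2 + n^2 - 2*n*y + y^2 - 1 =-7*n^2 + 56*n - 7*y^2 + y*(14*n - 56) + 140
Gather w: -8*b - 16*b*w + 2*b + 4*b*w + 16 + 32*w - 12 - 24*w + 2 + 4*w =-6*b + w*(12 - 12*b) + 6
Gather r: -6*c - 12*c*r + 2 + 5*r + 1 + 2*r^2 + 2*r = -6*c + 2*r^2 + r*(7 - 12*c) + 3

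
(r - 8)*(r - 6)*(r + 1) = r^3 - 13*r^2 + 34*r + 48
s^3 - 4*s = s*(s - 2)*(s + 2)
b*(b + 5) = b^2 + 5*b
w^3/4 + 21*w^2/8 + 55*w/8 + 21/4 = (w/4 + 1/2)*(w + 3/2)*(w + 7)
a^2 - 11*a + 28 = (a - 7)*(a - 4)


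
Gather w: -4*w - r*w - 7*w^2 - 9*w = -7*w^2 + w*(-r - 13)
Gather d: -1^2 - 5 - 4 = -10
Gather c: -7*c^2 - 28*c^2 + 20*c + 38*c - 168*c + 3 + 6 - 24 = -35*c^2 - 110*c - 15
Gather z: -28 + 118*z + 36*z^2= 36*z^2 + 118*z - 28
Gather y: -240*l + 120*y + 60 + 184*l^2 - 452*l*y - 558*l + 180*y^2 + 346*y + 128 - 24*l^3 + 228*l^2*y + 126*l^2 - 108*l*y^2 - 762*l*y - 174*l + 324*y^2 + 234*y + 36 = -24*l^3 + 310*l^2 - 972*l + y^2*(504 - 108*l) + y*(228*l^2 - 1214*l + 700) + 224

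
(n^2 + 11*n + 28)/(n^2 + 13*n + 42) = (n + 4)/(n + 6)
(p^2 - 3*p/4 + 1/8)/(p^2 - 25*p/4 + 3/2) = (p - 1/2)/(p - 6)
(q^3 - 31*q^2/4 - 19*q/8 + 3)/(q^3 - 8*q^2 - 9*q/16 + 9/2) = 2*(2*q - 1)/(4*q - 3)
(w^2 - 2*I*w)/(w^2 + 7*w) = (w - 2*I)/(w + 7)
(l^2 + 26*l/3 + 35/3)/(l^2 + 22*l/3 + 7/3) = (3*l + 5)/(3*l + 1)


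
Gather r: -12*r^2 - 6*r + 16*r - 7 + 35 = -12*r^2 + 10*r + 28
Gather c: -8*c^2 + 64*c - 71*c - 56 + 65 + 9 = -8*c^2 - 7*c + 18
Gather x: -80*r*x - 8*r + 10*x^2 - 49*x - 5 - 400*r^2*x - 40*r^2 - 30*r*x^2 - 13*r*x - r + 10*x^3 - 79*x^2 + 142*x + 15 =-40*r^2 - 9*r + 10*x^3 + x^2*(-30*r - 69) + x*(-400*r^2 - 93*r + 93) + 10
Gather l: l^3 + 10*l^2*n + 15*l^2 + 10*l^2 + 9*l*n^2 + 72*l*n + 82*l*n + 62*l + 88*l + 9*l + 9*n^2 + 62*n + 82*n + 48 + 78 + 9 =l^3 + l^2*(10*n + 25) + l*(9*n^2 + 154*n + 159) + 9*n^2 + 144*n + 135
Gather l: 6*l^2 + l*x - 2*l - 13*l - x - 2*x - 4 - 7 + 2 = 6*l^2 + l*(x - 15) - 3*x - 9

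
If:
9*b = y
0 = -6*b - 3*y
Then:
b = 0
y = 0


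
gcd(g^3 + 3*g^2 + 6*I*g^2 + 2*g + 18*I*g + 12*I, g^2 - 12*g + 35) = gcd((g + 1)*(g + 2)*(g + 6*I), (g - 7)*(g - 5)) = 1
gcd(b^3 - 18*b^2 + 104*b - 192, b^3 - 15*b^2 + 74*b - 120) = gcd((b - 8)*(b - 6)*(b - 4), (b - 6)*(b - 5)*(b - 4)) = b^2 - 10*b + 24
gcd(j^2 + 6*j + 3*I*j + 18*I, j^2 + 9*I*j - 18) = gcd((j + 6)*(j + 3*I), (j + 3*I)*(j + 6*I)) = j + 3*I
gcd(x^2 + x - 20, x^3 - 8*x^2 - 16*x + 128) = x - 4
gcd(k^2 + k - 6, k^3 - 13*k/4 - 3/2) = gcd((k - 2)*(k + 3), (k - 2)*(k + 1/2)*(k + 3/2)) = k - 2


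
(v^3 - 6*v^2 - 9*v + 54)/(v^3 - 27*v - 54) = (v - 3)/(v + 3)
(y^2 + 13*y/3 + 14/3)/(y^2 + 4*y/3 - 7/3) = (y + 2)/(y - 1)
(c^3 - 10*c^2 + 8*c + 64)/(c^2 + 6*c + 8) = (c^2 - 12*c + 32)/(c + 4)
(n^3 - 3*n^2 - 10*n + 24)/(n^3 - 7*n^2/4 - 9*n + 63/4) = 4*(n^2 - 6*n + 8)/(4*n^2 - 19*n + 21)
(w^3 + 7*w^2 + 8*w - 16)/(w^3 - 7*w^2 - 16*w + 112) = (w^2 + 3*w - 4)/(w^2 - 11*w + 28)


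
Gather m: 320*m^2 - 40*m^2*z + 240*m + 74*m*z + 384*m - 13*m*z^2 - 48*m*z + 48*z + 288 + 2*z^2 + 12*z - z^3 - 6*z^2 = m^2*(320 - 40*z) + m*(-13*z^2 + 26*z + 624) - z^3 - 4*z^2 + 60*z + 288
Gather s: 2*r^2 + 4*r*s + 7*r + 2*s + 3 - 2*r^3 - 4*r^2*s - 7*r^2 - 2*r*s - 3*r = -2*r^3 - 5*r^2 + 4*r + s*(-4*r^2 + 2*r + 2) + 3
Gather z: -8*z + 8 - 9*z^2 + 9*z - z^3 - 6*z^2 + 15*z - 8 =-z^3 - 15*z^2 + 16*z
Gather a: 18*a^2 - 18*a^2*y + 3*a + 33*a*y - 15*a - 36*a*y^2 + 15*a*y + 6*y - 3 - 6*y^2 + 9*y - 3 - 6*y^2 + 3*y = a^2*(18 - 18*y) + a*(-36*y^2 + 48*y - 12) - 12*y^2 + 18*y - 6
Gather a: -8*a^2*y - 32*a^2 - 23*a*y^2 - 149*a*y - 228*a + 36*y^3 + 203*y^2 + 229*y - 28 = a^2*(-8*y - 32) + a*(-23*y^2 - 149*y - 228) + 36*y^3 + 203*y^2 + 229*y - 28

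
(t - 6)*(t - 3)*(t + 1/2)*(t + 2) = t^4 - 13*t^3/2 - 7*t^2/2 + 36*t + 18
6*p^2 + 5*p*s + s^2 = (2*p + s)*(3*p + s)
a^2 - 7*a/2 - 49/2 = (a - 7)*(a + 7/2)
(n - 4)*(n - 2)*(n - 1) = n^3 - 7*n^2 + 14*n - 8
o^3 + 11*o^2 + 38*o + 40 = (o + 2)*(o + 4)*(o + 5)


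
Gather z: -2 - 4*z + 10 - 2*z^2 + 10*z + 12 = -2*z^2 + 6*z + 20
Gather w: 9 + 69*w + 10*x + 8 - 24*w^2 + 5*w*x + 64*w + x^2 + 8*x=-24*w^2 + w*(5*x + 133) + x^2 + 18*x + 17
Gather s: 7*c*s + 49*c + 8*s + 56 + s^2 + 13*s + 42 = 49*c + s^2 + s*(7*c + 21) + 98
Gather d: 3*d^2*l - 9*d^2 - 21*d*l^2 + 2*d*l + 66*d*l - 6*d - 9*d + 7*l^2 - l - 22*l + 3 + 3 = d^2*(3*l - 9) + d*(-21*l^2 + 68*l - 15) + 7*l^2 - 23*l + 6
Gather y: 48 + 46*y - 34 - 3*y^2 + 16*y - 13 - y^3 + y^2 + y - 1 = -y^3 - 2*y^2 + 63*y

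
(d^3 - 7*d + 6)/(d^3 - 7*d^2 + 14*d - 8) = (d + 3)/(d - 4)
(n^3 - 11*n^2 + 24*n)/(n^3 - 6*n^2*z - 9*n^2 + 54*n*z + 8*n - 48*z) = n*(3 - n)/(-n^2 + 6*n*z + n - 6*z)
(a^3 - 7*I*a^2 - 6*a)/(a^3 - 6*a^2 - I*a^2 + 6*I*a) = (a - 6*I)/(a - 6)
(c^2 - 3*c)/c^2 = (c - 3)/c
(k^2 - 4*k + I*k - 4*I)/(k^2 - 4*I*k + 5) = (k - 4)/(k - 5*I)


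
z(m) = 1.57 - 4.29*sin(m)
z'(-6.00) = -4.12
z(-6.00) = 0.37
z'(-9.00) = 3.91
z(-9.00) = 3.34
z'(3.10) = 4.29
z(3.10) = 1.39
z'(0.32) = -4.07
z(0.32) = 0.22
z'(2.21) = 2.56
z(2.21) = -1.87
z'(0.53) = -3.70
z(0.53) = -0.60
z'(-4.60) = 0.48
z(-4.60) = -2.69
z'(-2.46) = 3.33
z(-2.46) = 4.27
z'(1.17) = -1.67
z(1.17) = -2.38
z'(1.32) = -1.06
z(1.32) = -2.59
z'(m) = -4.29*cos(m)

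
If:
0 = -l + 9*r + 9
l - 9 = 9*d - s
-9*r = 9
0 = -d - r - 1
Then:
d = 0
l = 0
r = -1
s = 9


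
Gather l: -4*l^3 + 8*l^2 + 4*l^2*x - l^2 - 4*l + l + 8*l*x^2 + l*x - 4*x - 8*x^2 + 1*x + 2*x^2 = -4*l^3 + l^2*(4*x + 7) + l*(8*x^2 + x - 3) - 6*x^2 - 3*x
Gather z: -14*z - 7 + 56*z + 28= 42*z + 21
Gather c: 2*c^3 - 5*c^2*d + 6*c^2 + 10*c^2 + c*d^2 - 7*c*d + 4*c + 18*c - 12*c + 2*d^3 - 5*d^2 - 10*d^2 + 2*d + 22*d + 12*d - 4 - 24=2*c^3 + c^2*(16 - 5*d) + c*(d^2 - 7*d + 10) + 2*d^3 - 15*d^2 + 36*d - 28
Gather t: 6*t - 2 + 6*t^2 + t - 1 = 6*t^2 + 7*t - 3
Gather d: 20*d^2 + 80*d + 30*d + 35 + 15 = 20*d^2 + 110*d + 50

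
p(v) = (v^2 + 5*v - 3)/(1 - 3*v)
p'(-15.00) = -0.34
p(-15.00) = 3.20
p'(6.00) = -0.35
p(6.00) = -3.71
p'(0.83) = -1.98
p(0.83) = -1.23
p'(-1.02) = -0.56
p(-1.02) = -1.74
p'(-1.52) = -0.45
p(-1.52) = -1.49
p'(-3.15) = -0.37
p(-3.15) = -0.84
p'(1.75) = -0.54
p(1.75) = -2.07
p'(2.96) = -0.39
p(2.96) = -2.61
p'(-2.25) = -0.39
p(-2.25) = -1.19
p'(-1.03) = -0.55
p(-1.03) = -1.73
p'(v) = (2*v + 5)/(1 - 3*v) + 3*(v^2 + 5*v - 3)/(1 - 3*v)^2 = (-3*v^2 + 2*v - 4)/(9*v^2 - 6*v + 1)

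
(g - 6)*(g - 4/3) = g^2 - 22*g/3 + 8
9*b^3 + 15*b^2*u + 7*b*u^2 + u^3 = (b + u)*(3*b + u)^2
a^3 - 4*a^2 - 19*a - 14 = (a - 7)*(a + 1)*(a + 2)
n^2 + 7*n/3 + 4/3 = (n + 1)*(n + 4/3)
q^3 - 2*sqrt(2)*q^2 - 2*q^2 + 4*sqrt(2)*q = q*(q - 2)*(q - 2*sqrt(2))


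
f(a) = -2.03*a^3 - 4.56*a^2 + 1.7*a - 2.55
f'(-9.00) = -409.51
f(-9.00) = 1092.66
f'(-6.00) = -162.82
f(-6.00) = 261.57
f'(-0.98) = 4.79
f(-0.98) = -6.68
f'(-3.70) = -47.93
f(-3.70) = 31.56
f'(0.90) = -11.44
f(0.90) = -6.19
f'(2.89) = -75.52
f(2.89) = -84.72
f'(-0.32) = 3.99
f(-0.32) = -3.49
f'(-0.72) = 5.11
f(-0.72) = -5.38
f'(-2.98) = -25.20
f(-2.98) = 5.61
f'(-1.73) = -0.75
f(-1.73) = -8.63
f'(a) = -6.09*a^2 - 9.12*a + 1.7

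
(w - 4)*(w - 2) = w^2 - 6*w + 8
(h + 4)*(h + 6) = h^2 + 10*h + 24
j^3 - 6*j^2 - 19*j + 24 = (j - 8)*(j - 1)*(j + 3)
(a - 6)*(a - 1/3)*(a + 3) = a^3 - 10*a^2/3 - 17*a + 6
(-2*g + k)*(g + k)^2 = -2*g^3 - 3*g^2*k + k^3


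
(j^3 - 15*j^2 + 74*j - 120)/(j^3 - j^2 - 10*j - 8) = (j^2 - 11*j + 30)/(j^2 + 3*j + 2)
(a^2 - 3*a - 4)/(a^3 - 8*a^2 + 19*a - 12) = (a + 1)/(a^2 - 4*a + 3)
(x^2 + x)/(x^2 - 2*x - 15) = x*(x + 1)/(x^2 - 2*x - 15)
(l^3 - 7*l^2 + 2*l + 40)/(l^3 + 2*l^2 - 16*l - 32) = (l - 5)/(l + 4)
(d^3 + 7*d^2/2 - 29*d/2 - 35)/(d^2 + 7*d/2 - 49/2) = (d^2 + 7*d + 10)/(d + 7)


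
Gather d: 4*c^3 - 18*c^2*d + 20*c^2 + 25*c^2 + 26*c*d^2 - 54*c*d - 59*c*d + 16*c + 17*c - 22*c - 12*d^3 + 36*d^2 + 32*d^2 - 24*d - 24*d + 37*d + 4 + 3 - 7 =4*c^3 + 45*c^2 + 11*c - 12*d^3 + d^2*(26*c + 68) + d*(-18*c^2 - 113*c - 11)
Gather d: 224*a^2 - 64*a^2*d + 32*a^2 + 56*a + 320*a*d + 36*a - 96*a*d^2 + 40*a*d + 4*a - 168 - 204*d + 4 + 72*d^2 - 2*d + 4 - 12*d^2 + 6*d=256*a^2 + 96*a + d^2*(60 - 96*a) + d*(-64*a^2 + 360*a - 200) - 160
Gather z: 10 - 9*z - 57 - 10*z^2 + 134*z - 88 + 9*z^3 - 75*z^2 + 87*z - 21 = 9*z^3 - 85*z^2 + 212*z - 156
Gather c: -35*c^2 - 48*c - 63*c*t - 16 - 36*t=-35*c^2 + c*(-63*t - 48) - 36*t - 16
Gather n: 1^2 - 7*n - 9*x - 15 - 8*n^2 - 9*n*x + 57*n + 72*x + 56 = -8*n^2 + n*(50 - 9*x) + 63*x + 42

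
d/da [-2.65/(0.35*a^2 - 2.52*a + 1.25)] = (1.855*a - 6.678)/(0.35*a^2 - 2.52*a + 1.25)^2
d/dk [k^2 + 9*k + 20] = 2*k + 9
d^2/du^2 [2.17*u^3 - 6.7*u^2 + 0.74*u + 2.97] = 13.02*u - 13.4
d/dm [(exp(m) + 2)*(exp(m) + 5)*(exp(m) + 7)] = (3*exp(2*m) + 28*exp(m) + 59)*exp(m)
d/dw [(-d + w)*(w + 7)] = -d + 2*w + 7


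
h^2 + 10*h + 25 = (h + 5)^2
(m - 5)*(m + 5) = m^2 - 25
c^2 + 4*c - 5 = (c - 1)*(c + 5)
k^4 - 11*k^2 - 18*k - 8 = (k - 4)*(k + 1)^2*(k + 2)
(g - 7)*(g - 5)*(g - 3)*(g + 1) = g^4 - 14*g^3 + 56*g^2 - 34*g - 105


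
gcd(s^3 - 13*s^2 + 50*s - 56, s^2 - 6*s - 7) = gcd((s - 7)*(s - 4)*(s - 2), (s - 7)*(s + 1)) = s - 7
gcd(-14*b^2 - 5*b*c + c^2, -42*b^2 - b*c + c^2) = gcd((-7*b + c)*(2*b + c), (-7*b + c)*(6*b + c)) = 7*b - c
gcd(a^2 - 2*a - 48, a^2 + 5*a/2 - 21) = a + 6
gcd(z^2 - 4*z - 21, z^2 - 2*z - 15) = z + 3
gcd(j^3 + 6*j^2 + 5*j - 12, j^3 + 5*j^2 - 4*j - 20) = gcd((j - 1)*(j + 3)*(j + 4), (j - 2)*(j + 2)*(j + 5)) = 1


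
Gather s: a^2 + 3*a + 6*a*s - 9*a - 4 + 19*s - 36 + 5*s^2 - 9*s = a^2 - 6*a + 5*s^2 + s*(6*a + 10) - 40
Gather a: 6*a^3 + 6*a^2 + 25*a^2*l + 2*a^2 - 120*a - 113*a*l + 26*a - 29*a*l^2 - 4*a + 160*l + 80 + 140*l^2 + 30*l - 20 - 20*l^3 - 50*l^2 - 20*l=6*a^3 + a^2*(25*l + 8) + a*(-29*l^2 - 113*l - 98) - 20*l^3 + 90*l^2 + 170*l + 60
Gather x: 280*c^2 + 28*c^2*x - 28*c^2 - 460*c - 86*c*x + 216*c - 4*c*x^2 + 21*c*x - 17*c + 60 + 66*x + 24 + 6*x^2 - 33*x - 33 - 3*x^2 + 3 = 252*c^2 - 261*c + x^2*(3 - 4*c) + x*(28*c^2 - 65*c + 33) + 54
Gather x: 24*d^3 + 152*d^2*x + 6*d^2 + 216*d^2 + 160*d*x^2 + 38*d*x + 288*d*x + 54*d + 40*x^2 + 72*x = 24*d^3 + 222*d^2 + 54*d + x^2*(160*d + 40) + x*(152*d^2 + 326*d + 72)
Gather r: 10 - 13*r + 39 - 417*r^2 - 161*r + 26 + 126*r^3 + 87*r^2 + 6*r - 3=126*r^3 - 330*r^2 - 168*r + 72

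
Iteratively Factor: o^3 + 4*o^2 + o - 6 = (o + 2)*(o^2 + 2*o - 3) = (o - 1)*(o + 2)*(o + 3)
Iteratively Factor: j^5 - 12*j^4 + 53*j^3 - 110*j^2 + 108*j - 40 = (j - 1)*(j^4 - 11*j^3 + 42*j^2 - 68*j + 40) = (j - 2)*(j - 1)*(j^3 - 9*j^2 + 24*j - 20) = (j - 5)*(j - 2)*(j - 1)*(j^2 - 4*j + 4) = (j - 5)*(j - 2)^2*(j - 1)*(j - 2)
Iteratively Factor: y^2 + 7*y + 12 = (y + 4)*(y + 3)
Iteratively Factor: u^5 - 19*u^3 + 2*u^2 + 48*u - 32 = (u - 1)*(u^4 + u^3 - 18*u^2 - 16*u + 32) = (u - 4)*(u - 1)*(u^3 + 5*u^2 + 2*u - 8) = (u - 4)*(u - 1)*(u + 4)*(u^2 + u - 2) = (u - 4)*(u - 1)^2*(u + 4)*(u + 2)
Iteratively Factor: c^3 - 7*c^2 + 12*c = (c - 4)*(c^2 - 3*c) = (c - 4)*(c - 3)*(c)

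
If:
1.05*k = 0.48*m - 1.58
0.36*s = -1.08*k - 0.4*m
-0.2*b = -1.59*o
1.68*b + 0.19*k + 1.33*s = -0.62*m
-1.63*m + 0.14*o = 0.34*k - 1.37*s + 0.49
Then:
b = -1.56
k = -0.96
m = 1.19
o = -0.20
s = 1.56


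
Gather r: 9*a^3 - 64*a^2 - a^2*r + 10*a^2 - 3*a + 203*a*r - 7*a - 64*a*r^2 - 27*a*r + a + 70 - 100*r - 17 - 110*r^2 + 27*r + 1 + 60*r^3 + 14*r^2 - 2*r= 9*a^3 - 54*a^2 - 9*a + 60*r^3 + r^2*(-64*a - 96) + r*(-a^2 + 176*a - 75) + 54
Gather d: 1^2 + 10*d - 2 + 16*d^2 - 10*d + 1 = 16*d^2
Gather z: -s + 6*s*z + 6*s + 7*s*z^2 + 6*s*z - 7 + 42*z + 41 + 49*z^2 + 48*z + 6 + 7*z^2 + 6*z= 5*s + z^2*(7*s + 56) + z*(12*s + 96) + 40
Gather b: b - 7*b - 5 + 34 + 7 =36 - 6*b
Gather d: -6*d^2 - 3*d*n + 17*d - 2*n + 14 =-6*d^2 + d*(17 - 3*n) - 2*n + 14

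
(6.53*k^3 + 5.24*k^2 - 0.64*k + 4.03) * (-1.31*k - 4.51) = -8.5543*k^4 - 36.3147*k^3 - 22.794*k^2 - 2.3929*k - 18.1753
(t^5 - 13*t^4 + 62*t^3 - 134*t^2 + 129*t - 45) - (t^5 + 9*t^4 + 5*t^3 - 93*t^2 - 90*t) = -22*t^4 + 57*t^3 - 41*t^2 + 219*t - 45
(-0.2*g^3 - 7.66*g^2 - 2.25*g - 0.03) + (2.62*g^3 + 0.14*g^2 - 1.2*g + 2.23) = 2.42*g^3 - 7.52*g^2 - 3.45*g + 2.2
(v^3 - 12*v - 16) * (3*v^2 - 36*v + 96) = 3*v^5 - 36*v^4 + 60*v^3 + 384*v^2 - 576*v - 1536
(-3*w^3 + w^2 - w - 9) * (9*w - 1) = -27*w^4 + 12*w^3 - 10*w^2 - 80*w + 9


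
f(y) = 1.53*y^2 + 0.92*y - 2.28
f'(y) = 3.06*y + 0.92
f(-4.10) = 19.67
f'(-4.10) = -11.63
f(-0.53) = -2.34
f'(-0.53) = -0.70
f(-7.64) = 80.00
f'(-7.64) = -22.46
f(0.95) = -0.03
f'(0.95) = 3.83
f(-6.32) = 53.02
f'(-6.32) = -18.42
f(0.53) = -1.36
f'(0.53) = 2.54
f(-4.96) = 30.80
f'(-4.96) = -14.26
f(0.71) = -0.86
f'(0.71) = 3.09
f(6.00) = 58.32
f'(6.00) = 19.28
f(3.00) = 14.25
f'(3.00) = 10.10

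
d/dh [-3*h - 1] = -3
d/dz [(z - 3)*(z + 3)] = 2*z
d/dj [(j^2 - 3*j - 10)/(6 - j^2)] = (-3*j^2 - 8*j - 18)/(j^4 - 12*j^2 + 36)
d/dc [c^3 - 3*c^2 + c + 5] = 3*c^2 - 6*c + 1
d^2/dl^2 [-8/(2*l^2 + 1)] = 32*(1 - 6*l^2)/(2*l^2 + 1)^3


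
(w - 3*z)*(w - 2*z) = w^2 - 5*w*z + 6*z^2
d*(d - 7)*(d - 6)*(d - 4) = d^4 - 17*d^3 + 94*d^2 - 168*d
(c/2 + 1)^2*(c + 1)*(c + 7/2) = c^4/4 + 17*c^3/8 + 51*c^2/8 + 8*c + 7/2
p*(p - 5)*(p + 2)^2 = p^4 - p^3 - 16*p^2 - 20*p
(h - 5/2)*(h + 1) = h^2 - 3*h/2 - 5/2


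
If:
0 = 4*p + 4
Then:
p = -1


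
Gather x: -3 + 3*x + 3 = 3*x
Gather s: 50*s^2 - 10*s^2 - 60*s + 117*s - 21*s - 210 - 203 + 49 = 40*s^2 + 36*s - 364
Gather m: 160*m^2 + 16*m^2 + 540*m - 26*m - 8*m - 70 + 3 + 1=176*m^2 + 506*m - 66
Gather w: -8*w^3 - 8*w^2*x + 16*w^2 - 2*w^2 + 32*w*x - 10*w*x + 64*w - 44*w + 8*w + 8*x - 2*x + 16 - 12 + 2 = -8*w^3 + w^2*(14 - 8*x) + w*(22*x + 28) + 6*x + 6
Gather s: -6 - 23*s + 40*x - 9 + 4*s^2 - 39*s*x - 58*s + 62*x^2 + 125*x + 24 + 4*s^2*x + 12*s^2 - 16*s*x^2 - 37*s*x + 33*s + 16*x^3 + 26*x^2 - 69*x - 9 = s^2*(4*x + 16) + s*(-16*x^2 - 76*x - 48) + 16*x^3 + 88*x^2 + 96*x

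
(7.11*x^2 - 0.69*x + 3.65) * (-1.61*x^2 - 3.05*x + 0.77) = -11.4471*x^4 - 20.5746*x^3 + 1.7027*x^2 - 11.6638*x + 2.8105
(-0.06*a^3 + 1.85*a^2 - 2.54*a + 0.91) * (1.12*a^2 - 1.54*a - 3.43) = -0.0672*a^5 + 2.1644*a^4 - 5.488*a^3 - 1.4147*a^2 + 7.3108*a - 3.1213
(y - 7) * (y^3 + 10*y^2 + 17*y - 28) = y^4 + 3*y^3 - 53*y^2 - 147*y + 196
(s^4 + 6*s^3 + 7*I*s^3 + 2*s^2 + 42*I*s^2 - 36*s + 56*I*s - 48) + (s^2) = s^4 + 6*s^3 + 7*I*s^3 + 3*s^2 + 42*I*s^2 - 36*s + 56*I*s - 48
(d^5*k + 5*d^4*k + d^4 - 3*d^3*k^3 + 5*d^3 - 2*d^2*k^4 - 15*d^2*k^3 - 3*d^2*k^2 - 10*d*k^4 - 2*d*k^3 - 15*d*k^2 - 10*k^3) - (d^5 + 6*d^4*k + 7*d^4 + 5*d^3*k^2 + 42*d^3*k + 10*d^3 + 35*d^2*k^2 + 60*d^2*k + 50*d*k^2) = d^5*k - d^5 - d^4*k - 6*d^4 - 3*d^3*k^3 - 5*d^3*k^2 - 42*d^3*k - 5*d^3 - 2*d^2*k^4 - 15*d^2*k^3 - 38*d^2*k^2 - 60*d^2*k - 10*d*k^4 - 2*d*k^3 - 65*d*k^2 - 10*k^3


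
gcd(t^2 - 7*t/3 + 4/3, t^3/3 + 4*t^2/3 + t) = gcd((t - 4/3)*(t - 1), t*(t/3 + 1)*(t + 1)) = 1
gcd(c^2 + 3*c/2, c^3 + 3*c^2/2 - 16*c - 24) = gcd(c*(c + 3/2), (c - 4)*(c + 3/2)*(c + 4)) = c + 3/2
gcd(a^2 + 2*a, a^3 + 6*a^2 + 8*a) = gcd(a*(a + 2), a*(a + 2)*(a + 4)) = a^2 + 2*a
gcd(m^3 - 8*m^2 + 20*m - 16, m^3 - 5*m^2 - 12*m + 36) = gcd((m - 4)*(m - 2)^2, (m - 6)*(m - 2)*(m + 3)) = m - 2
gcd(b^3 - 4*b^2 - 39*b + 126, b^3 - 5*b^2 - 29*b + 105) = b^2 - 10*b + 21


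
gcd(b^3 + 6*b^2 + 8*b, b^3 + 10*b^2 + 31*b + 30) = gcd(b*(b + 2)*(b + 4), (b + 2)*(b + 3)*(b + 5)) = b + 2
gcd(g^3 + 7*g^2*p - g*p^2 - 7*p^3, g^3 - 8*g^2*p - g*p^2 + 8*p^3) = -g^2 + p^2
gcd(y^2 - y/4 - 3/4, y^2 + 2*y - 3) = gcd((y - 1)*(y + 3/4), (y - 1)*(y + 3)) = y - 1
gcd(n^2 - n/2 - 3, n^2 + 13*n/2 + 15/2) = n + 3/2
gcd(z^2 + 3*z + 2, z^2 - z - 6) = z + 2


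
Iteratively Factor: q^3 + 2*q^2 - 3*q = (q - 1)*(q^2 + 3*q) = q*(q - 1)*(q + 3)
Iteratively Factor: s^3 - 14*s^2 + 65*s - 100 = (s - 4)*(s^2 - 10*s + 25) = (s - 5)*(s - 4)*(s - 5)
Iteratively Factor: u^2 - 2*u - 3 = (u - 3)*(u + 1)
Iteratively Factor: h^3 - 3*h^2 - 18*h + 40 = (h - 5)*(h^2 + 2*h - 8) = (h - 5)*(h - 2)*(h + 4)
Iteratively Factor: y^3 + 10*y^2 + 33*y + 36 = (y + 3)*(y^2 + 7*y + 12) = (y + 3)^2*(y + 4)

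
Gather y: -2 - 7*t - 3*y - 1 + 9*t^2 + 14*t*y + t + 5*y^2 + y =9*t^2 - 6*t + 5*y^2 + y*(14*t - 2) - 3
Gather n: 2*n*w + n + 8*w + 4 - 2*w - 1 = n*(2*w + 1) + 6*w + 3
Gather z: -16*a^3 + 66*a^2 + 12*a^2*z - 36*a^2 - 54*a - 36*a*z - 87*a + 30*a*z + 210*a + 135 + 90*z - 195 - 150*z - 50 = -16*a^3 + 30*a^2 + 69*a + z*(12*a^2 - 6*a - 60) - 110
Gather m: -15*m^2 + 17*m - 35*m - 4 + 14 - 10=-15*m^2 - 18*m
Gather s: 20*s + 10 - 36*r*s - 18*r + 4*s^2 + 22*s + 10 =-18*r + 4*s^2 + s*(42 - 36*r) + 20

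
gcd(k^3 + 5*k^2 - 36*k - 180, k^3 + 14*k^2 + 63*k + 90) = k^2 + 11*k + 30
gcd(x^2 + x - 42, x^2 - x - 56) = x + 7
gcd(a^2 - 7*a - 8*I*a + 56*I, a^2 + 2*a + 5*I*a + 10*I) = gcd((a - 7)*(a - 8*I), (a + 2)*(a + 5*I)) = 1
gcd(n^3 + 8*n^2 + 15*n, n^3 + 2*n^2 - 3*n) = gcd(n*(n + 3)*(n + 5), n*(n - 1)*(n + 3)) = n^2 + 3*n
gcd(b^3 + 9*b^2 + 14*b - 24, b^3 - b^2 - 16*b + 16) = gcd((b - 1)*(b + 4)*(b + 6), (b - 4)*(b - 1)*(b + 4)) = b^2 + 3*b - 4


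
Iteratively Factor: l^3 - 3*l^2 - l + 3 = (l - 1)*(l^2 - 2*l - 3) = (l - 3)*(l - 1)*(l + 1)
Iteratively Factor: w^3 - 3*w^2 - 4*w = (w - 4)*(w^2 + w) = w*(w - 4)*(w + 1)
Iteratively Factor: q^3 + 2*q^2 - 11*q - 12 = (q + 4)*(q^2 - 2*q - 3) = (q + 1)*(q + 4)*(q - 3)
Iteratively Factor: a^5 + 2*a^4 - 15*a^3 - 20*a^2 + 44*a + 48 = (a + 2)*(a^4 - 15*a^2 + 10*a + 24) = (a + 2)*(a + 4)*(a^3 - 4*a^2 + a + 6) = (a - 2)*(a + 2)*(a + 4)*(a^2 - 2*a - 3) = (a - 3)*(a - 2)*(a + 2)*(a + 4)*(a + 1)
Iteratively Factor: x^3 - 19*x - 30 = (x - 5)*(x^2 + 5*x + 6) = (x - 5)*(x + 2)*(x + 3)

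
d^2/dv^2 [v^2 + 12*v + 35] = 2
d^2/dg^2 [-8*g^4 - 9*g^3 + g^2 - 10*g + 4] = -96*g^2 - 54*g + 2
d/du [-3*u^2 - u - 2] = -6*u - 1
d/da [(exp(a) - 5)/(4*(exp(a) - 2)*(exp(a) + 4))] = (-exp(2*a) + 10*exp(a) + 2)*exp(a)/(4*(exp(4*a) + 4*exp(3*a) - 12*exp(2*a) - 32*exp(a) + 64))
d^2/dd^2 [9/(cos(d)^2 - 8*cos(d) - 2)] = 18*(2*sin(d)^4 - 37*sin(d)^2 + 7*cos(d) - 3*cos(3*d) - 31)/(sin(d)^2 + 8*cos(d) + 1)^3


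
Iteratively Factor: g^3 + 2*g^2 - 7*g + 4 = (g - 1)*(g^2 + 3*g - 4) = (g - 1)^2*(g + 4)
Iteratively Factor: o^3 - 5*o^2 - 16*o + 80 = (o + 4)*(o^2 - 9*o + 20) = (o - 5)*(o + 4)*(o - 4)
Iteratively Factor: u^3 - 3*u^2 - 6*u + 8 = (u - 4)*(u^2 + u - 2) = (u - 4)*(u + 2)*(u - 1)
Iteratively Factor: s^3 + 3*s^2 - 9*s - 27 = (s - 3)*(s^2 + 6*s + 9) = (s - 3)*(s + 3)*(s + 3)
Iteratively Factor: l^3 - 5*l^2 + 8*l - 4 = (l - 1)*(l^2 - 4*l + 4) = (l - 2)*(l - 1)*(l - 2)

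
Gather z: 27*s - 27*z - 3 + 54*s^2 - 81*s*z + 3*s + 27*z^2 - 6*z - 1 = 54*s^2 + 30*s + 27*z^2 + z*(-81*s - 33) - 4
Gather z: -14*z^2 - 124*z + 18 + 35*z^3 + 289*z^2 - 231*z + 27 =35*z^3 + 275*z^2 - 355*z + 45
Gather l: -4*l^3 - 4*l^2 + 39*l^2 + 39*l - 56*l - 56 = -4*l^3 + 35*l^2 - 17*l - 56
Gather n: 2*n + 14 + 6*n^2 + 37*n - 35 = 6*n^2 + 39*n - 21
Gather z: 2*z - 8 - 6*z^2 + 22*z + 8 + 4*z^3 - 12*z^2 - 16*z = 4*z^3 - 18*z^2 + 8*z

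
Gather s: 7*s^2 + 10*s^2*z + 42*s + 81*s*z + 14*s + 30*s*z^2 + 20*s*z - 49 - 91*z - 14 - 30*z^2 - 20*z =s^2*(10*z + 7) + s*(30*z^2 + 101*z + 56) - 30*z^2 - 111*z - 63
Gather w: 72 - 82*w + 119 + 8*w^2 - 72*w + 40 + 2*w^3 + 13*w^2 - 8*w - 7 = 2*w^3 + 21*w^2 - 162*w + 224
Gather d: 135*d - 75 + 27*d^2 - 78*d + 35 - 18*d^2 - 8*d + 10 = 9*d^2 + 49*d - 30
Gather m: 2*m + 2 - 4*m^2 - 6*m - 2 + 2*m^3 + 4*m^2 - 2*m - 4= 2*m^3 - 6*m - 4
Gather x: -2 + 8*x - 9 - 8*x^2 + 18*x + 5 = -8*x^2 + 26*x - 6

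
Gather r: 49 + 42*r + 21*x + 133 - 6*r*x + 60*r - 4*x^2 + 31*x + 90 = r*(102 - 6*x) - 4*x^2 + 52*x + 272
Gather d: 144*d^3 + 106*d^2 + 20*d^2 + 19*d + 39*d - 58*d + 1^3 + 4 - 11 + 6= 144*d^3 + 126*d^2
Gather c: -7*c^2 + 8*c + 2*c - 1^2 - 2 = -7*c^2 + 10*c - 3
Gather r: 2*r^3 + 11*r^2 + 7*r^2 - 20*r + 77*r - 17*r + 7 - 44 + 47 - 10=2*r^3 + 18*r^2 + 40*r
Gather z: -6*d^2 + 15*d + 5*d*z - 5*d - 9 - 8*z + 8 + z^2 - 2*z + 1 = -6*d^2 + 10*d + z^2 + z*(5*d - 10)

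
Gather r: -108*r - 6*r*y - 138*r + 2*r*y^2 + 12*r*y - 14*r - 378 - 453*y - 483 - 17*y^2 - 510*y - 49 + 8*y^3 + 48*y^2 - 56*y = r*(2*y^2 + 6*y - 260) + 8*y^3 + 31*y^2 - 1019*y - 910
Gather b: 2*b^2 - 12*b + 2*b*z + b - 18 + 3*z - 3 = 2*b^2 + b*(2*z - 11) + 3*z - 21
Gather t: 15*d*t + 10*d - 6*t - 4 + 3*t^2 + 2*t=10*d + 3*t^2 + t*(15*d - 4) - 4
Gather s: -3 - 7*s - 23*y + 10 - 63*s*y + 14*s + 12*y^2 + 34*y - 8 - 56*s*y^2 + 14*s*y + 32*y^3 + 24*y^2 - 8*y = s*(-56*y^2 - 49*y + 7) + 32*y^3 + 36*y^2 + 3*y - 1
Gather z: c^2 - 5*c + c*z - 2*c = c^2 + c*z - 7*c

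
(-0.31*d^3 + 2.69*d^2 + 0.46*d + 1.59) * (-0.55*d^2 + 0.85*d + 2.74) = 0.1705*d^5 - 1.743*d^4 + 1.1841*d^3 + 6.8871*d^2 + 2.6119*d + 4.3566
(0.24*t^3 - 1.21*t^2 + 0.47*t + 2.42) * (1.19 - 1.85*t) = -0.444*t^4 + 2.5241*t^3 - 2.3094*t^2 - 3.9177*t + 2.8798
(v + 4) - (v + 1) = 3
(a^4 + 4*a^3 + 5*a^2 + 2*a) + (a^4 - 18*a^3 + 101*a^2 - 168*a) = 2*a^4 - 14*a^3 + 106*a^2 - 166*a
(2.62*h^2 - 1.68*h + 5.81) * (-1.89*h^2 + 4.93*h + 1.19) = -4.9518*h^4 + 16.0918*h^3 - 16.1455*h^2 + 26.6441*h + 6.9139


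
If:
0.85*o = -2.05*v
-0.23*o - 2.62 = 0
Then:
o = -11.39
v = 4.72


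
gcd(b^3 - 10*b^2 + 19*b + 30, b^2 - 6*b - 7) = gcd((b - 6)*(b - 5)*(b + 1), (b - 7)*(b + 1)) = b + 1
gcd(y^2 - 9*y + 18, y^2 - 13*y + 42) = y - 6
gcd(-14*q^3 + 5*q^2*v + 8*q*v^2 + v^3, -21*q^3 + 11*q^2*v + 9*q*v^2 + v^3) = 7*q^2 - 6*q*v - v^2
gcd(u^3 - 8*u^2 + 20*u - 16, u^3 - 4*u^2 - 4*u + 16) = u^2 - 6*u + 8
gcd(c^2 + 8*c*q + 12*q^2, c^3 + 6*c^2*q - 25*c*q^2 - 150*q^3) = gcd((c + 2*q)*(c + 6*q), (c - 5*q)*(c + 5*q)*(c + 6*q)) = c + 6*q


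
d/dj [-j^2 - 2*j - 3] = -2*j - 2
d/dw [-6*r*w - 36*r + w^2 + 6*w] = -6*r + 2*w + 6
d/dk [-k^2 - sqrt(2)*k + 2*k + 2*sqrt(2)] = -2*k - sqrt(2) + 2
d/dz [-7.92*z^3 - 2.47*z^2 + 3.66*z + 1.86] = -23.76*z^2 - 4.94*z + 3.66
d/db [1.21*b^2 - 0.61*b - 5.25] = 2.42*b - 0.61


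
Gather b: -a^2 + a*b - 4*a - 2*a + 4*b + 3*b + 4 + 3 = -a^2 - 6*a + b*(a + 7) + 7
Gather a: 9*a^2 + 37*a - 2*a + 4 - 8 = 9*a^2 + 35*a - 4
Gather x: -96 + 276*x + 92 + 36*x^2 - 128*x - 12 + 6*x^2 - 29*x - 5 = 42*x^2 + 119*x - 21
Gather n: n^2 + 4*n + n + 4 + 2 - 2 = n^2 + 5*n + 4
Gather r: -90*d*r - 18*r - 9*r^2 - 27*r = -9*r^2 + r*(-90*d - 45)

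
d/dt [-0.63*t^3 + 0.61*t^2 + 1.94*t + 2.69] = -1.89*t^2 + 1.22*t + 1.94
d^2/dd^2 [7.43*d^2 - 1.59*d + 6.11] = 14.8600000000000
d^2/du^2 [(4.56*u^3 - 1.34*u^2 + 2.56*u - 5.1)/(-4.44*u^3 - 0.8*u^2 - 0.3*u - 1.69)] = (85.226688*u^6 - 266.357376*u^5 + 1551.801312*u^4 + 163.484944*u^3 + 266.112192*u^2 - 279.642336*u - 2.622212)/(87.528384*u^9 + 47.31264*u^8 + 26.26704*u^7 + 106.853552*u^6 + 37.79208*u^5 + 16.96728*u^4 + 40.503852*u^3 + 7.31094*u^2 + 2.57049*u + 4.826809)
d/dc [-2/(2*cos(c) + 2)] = -sin(c)/(cos(c) + 1)^2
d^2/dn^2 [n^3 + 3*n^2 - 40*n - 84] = 6*n + 6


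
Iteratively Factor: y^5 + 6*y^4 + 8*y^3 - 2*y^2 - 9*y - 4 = (y + 1)*(y^4 + 5*y^3 + 3*y^2 - 5*y - 4) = (y + 1)^2*(y^3 + 4*y^2 - y - 4) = (y - 1)*(y + 1)^2*(y^2 + 5*y + 4) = (y - 1)*(y + 1)^3*(y + 4)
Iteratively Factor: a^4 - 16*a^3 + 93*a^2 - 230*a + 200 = (a - 2)*(a^3 - 14*a^2 + 65*a - 100) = (a - 5)*(a - 2)*(a^2 - 9*a + 20) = (a - 5)^2*(a - 2)*(a - 4)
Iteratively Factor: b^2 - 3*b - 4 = (b + 1)*(b - 4)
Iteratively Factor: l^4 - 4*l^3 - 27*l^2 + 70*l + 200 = (l + 2)*(l^3 - 6*l^2 - 15*l + 100) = (l - 5)*(l + 2)*(l^2 - l - 20) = (l - 5)*(l + 2)*(l + 4)*(l - 5)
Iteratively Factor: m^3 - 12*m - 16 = (m + 2)*(m^2 - 2*m - 8) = (m + 2)^2*(m - 4)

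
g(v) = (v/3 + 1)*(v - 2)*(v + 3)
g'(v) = (v/3 + 1)*(v - 2) + (v/3 + 1)*(v + 3) + (v - 2)*(v + 3)/3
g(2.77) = 8.55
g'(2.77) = 14.06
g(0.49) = -6.13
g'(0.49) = 0.55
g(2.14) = 1.23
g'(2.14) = 9.29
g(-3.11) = -0.02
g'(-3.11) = 0.38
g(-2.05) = -1.22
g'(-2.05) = -2.26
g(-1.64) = -2.24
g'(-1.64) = -2.68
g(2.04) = 0.34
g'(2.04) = 8.60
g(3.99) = 32.41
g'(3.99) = 25.56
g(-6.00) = -24.00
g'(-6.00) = 19.00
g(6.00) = 108.00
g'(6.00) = 51.00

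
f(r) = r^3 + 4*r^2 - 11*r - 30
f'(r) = 3*r^2 + 8*r - 11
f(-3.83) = 14.62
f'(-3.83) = 2.37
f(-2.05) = 0.74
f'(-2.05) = -14.79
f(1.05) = -35.98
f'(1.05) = 0.71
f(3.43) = 19.68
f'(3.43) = 51.73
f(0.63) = -35.09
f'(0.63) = -4.77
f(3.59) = 28.33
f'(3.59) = 56.38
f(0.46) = -34.12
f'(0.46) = -6.69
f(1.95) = -28.83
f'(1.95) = 16.01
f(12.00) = 2142.00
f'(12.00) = 517.00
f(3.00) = 0.00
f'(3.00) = 40.00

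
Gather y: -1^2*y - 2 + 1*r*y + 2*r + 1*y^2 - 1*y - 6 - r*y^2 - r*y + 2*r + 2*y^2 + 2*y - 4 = 4*r + y^2*(3 - r) - 12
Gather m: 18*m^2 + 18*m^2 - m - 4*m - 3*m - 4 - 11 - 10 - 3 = 36*m^2 - 8*m - 28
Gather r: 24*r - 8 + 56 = 24*r + 48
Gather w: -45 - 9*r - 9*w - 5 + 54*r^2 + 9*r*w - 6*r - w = 54*r^2 - 15*r + w*(9*r - 10) - 50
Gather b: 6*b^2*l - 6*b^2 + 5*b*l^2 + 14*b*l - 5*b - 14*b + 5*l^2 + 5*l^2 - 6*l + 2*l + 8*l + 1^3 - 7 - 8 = b^2*(6*l - 6) + b*(5*l^2 + 14*l - 19) + 10*l^2 + 4*l - 14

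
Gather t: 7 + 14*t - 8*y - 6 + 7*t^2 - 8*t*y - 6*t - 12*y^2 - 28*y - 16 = 7*t^2 + t*(8 - 8*y) - 12*y^2 - 36*y - 15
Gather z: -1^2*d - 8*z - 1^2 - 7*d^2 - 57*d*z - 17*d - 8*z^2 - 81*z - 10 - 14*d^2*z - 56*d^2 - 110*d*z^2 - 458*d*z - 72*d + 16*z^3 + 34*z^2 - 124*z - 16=-63*d^2 - 90*d + 16*z^3 + z^2*(26 - 110*d) + z*(-14*d^2 - 515*d - 213) - 27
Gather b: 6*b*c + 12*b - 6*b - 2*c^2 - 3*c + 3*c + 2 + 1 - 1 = b*(6*c + 6) - 2*c^2 + 2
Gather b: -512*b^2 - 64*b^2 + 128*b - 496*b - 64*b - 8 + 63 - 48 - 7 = -576*b^2 - 432*b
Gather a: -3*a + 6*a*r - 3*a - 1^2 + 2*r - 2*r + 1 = a*(6*r - 6)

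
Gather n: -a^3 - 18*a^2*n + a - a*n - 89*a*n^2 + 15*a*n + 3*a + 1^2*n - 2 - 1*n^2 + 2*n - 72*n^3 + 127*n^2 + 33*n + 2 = -a^3 + 4*a - 72*n^3 + n^2*(126 - 89*a) + n*(-18*a^2 + 14*a + 36)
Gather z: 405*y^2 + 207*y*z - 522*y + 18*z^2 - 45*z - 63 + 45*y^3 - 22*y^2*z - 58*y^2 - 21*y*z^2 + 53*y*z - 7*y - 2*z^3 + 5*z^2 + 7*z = 45*y^3 + 347*y^2 - 529*y - 2*z^3 + z^2*(23 - 21*y) + z*(-22*y^2 + 260*y - 38) - 63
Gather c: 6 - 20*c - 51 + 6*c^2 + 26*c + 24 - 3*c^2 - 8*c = 3*c^2 - 2*c - 21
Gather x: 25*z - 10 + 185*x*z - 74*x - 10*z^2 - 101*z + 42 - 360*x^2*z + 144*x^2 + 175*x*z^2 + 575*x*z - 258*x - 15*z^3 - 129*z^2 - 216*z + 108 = x^2*(144 - 360*z) + x*(175*z^2 + 760*z - 332) - 15*z^3 - 139*z^2 - 292*z + 140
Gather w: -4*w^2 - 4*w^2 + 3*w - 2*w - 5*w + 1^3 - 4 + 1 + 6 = -8*w^2 - 4*w + 4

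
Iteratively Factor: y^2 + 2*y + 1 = (y + 1)*(y + 1)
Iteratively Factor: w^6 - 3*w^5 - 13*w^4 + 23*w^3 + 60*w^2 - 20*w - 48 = (w + 2)*(w^5 - 5*w^4 - 3*w^3 + 29*w^2 + 2*w - 24) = (w + 2)^2*(w^4 - 7*w^3 + 11*w^2 + 7*w - 12) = (w - 4)*(w + 2)^2*(w^3 - 3*w^2 - w + 3) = (w - 4)*(w - 1)*(w + 2)^2*(w^2 - 2*w - 3) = (w - 4)*(w - 3)*(w - 1)*(w + 2)^2*(w + 1)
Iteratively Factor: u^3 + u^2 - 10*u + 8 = (u - 1)*(u^2 + 2*u - 8) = (u - 2)*(u - 1)*(u + 4)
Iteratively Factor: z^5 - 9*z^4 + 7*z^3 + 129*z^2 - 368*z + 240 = (z + 4)*(z^4 - 13*z^3 + 59*z^2 - 107*z + 60) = (z - 5)*(z + 4)*(z^3 - 8*z^2 + 19*z - 12) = (z - 5)*(z - 1)*(z + 4)*(z^2 - 7*z + 12) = (z - 5)*(z - 4)*(z - 1)*(z + 4)*(z - 3)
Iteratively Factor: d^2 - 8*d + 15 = (d - 3)*(d - 5)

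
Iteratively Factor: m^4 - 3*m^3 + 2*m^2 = (m)*(m^3 - 3*m^2 + 2*m) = m^2*(m^2 - 3*m + 2) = m^2*(m - 2)*(m - 1)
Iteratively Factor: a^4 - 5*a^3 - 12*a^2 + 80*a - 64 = (a + 4)*(a^3 - 9*a^2 + 24*a - 16) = (a - 1)*(a + 4)*(a^2 - 8*a + 16) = (a - 4)*(a - 1)*(a + 4)*(a - 4)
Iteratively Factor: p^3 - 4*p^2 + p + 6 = (p + 1)*(p^2 - 5*p + 6) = (p - 2)*(p + 1)*(p - 3)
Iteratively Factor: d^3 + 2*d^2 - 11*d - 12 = (d - 3)*(d^2 + 5*d + 4) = (d - 3)*(d + 1)*(d + 4)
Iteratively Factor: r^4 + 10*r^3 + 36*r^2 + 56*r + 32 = (r + 2)*(r^3 + 8*r^2 + 20*r + 16) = (r + 2)^2*(r^2 + 6*r + 8) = (r + 2)^2*(r + 4)*(r + 2)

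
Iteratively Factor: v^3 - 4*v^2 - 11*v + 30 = (v + 3)*(v^2 - 7*v + 10) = (v - 5)*(v + 3)*(v - 2)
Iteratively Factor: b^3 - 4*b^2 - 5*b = (b)*(b^2 - 4*b - 5) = b*(b - 5)*(b + 1)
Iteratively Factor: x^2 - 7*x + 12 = (x - 3)*(x - 4)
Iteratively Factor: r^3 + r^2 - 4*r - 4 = (r - 2)*(r^2 + 3*r + 2) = (r - 2)*(r + 1)*(r + 2)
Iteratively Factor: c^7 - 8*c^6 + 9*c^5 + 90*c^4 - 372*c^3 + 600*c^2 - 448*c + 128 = (c - 4)*(c^6 - 4*c^5 - 7*c^4 + 62*c^3 - 124*c^2 + 104*c - 32) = (c - 4)*(c - 1)*(c^5 - 3*c^4 - 10*c^3 + 52*c^2 - 72*c + 32) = (c - 4)*(c - 2)*(c - 1)*(c^4 - c^3 - 12*c^2 + 28*c - 16) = (c - 4)*(c - 2)*(c - 1)^2*(c^3 - 12*c + 16) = (c - 4)*(c - 2)*(c - 1)^2*(c + 4)*(c^2 - 4*c + 4) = (c - 4)*(c - 2)^2*(c - 1)^2*(c + 4)*(c - 2)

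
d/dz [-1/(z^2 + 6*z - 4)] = 2*(z + 3)/(z^2 + 6*z - 4)^2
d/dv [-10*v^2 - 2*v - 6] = -20*v - 2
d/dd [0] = 0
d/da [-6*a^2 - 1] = -12*a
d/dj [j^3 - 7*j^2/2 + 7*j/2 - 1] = 3*j^2 - 7*j + 7/2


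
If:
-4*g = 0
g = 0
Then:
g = 0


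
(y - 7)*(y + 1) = y^2 - 6*y - 7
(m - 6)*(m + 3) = m^2 - 3*m - 18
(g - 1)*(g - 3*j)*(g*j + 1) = g^3*j - 3*g^2*j^2 - g^2*j + g^2 + 3*g*j^2 - 3*g*j - g + 3*j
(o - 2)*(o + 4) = o^2 + 2*o - 8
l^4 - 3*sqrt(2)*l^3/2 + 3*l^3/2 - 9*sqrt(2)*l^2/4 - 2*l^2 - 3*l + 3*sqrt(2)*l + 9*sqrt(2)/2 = (l + 3/2)*(l - 3*sqrt(2)/2)*(l - sqrt(2))*(l + sqrt(2))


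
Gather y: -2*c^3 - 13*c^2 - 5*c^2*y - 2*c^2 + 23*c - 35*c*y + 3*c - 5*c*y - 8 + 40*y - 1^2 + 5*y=-2*c^3 - 15*c^2 + 26*c + y*(-5*c^2 - 40*c + 45) - 9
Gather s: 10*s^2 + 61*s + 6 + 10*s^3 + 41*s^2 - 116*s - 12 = 10*s^3 + 51*s^2 - 55*s - 6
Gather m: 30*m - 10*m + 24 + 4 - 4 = 20*m + 24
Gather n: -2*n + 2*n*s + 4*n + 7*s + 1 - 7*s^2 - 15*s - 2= n*(2*s + 2) - 7*s^2 - 8*s - 1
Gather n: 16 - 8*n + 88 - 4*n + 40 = 144 - 12*n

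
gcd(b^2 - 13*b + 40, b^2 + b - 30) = b - 5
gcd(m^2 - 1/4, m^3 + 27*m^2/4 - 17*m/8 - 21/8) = m + 1/2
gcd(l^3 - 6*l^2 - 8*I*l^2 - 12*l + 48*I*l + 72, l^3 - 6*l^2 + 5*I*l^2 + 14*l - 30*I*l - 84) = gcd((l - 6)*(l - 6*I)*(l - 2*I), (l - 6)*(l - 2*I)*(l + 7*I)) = l^2 + l*(-6 - 2*I) + 12*I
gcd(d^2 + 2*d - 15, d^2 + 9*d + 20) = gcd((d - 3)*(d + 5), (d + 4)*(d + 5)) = d + 5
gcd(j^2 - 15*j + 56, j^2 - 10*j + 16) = j - 8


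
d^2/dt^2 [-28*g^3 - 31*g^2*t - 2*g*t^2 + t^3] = -4*g + 6*t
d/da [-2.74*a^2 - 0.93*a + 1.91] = -5.48*a - 0.93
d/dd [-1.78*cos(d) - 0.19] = 1.78*sin(d)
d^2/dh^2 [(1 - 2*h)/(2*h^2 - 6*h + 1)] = 4*(-2*(2*h - 3)^2*(2*h - 1) + (6*h - 7)*(2*h^2 - 6*h + 1))/(2*h^2 - 6*h + 1)^3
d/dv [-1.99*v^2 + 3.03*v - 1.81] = 3.03 - 3.98*v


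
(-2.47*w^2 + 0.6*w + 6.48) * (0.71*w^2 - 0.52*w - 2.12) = -1.7537*w^4 + 1.7104*w^3 + 9.5252*w^2 - 4.6416*w - 13.7376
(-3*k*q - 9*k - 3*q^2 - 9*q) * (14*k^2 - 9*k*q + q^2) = -42*k^3*q - 126*k^3 - 15*k^2*q^2 - 45*k^2*q + 24*k*q^3 + 72*k*q^2 - 3*q^4 - 9*q^3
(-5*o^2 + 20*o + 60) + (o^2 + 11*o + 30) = -4*o^2 + 31*o + 90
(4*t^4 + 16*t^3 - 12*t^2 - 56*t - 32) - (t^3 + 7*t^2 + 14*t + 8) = 4*t^4 + 15*t^3 - 19*t^2 - 70*t - 40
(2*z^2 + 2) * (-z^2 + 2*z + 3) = -2*z^4 + 4*z^3 + 4*z^2 + 4*z + 6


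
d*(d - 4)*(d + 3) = d^3 - d^2 - 12*d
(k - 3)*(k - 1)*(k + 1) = k^3 - 3*k^2 - k + 3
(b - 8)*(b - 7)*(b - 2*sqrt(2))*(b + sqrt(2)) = b^4 - 15*b^3 - sqrt(2)*b^3 + 15*sqrt(2)*b^2 + 52*b^2 - 56*sqrt(2)*b + 60*b - 224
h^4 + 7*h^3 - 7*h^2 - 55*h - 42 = (h - 3)*(h + 1)*(h + 2)*(h + 7)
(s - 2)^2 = s^2 - 4*s + 4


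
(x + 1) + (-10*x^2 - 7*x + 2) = -10*x^2 - 6*x + 3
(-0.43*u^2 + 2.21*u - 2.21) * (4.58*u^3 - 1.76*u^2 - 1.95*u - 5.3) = -1.9694*u^5 + 10.8786*u^4 - 13.1729*u^3 + 1.8591*u^2 - 7.4035*u + 11.713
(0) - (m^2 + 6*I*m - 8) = -m^2 - 6*I*m + 8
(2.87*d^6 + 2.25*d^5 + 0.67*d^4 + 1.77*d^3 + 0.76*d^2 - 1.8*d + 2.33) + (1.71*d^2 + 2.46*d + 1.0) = 2.87*d^6 + 2.25*d^5 + 0.67*d^4 + 1.77*d^3 + 2.47*d^2 + 0.66*d + 3.33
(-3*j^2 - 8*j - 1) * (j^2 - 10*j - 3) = -3*j^4 + 22*j^3 + 88*j^2 + 34*j + 3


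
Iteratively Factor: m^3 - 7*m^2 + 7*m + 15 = (m - 3)*(m^2 - 4*m - 5) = (m - 3)*(m + 1)*(m - 5)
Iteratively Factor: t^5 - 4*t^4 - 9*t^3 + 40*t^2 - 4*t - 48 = (t + 1)*(t^4 - 5*t^3 - 4*t^2 + 44*t - 48) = (t - 4)*(t + 1)*(t^3 - t^2 - 8*t + 12) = (t - 4)*(t + 1)*(t + 3)*(t^2 - 4*t + 4) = (t - 4)*(t - 2)*(t + 1)*(t + 3)*(t - 2)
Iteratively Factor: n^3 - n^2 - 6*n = (n - 3)*(n^2 + 2*n) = n*(n - 3)*(n + 2)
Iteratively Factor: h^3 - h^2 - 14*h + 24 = (h - 3)*(h^2 + 2*h - 8) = (h - 3)*(h + 4)*(h - 2)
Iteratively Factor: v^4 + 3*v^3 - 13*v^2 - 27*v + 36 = (v - 1)*(v^3 + 4*v^2 - 9*v - 36) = (v - 3)*(v - 1)*(v^2 + 7*v + 12) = (v - 3)*(v - 1)*(v + 3)*(v + 4)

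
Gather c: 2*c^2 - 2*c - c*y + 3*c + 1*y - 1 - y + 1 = 2*c^2 + c*(1 - y)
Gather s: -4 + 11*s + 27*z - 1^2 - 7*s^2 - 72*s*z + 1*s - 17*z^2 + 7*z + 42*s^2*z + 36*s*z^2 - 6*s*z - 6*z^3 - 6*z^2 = s^2*(42*z - 7) + s*(36*z^2 - 78*z + 12) - 6*z^3 - 23*z^2 + 34*z - 5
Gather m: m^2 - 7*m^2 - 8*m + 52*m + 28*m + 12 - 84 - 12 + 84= -6*m^2 + 72*m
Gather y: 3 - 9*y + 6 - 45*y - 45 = -54*y - 36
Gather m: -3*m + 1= 1 - 3*m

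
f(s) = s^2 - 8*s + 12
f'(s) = 2*s - 8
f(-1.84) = 30.11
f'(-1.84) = -11.68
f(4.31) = -3.90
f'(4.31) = 0.62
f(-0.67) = 17.81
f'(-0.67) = -9.34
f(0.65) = 7.22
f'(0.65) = -6.70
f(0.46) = 8.53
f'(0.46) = -7.08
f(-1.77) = 29.29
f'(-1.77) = -11.54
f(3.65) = -3.88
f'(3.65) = -0.70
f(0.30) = 9.69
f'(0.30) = -7.40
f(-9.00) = 165.00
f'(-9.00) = -26.00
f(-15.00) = 357.00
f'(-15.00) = -38.00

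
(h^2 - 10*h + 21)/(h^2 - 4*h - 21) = (h - 3)/(h + 3)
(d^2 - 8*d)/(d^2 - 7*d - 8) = d/(d + 1)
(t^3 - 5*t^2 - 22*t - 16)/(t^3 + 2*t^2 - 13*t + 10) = (t^3 - 5*t^2 - 22*t - 16)/(t^3 + 2*t^2 - 13*t + 10)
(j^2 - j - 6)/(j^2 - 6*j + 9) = (j + 2)/(j - 3)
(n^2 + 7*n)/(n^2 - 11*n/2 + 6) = 2*n*(n + 7)/(2*n^2 - 11*n + 12)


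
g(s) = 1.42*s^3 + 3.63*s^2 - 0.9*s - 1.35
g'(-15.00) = 848.70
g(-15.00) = -3963.60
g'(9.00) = 409.50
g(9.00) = 1319.76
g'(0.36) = 2.27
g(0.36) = -1.14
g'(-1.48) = -2.31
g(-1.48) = 3.33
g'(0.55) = 4.38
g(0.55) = -0.51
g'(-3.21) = 19.69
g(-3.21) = -8.03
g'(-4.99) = 68.95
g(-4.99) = -82.91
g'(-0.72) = -3.92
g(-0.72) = 0.65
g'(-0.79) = -3.98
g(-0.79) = 0.93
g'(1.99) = 30.42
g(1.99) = 22.42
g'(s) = 4.26*s^2 + 7.26*s - 0.9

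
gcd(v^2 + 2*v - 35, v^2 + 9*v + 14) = v + 7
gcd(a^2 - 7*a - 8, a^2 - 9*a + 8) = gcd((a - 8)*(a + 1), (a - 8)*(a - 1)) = a - 8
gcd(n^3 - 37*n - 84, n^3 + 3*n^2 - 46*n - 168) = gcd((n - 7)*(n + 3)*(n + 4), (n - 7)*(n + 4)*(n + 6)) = n^2 - 3*n - 28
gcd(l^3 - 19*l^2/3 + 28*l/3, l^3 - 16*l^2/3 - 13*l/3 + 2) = 1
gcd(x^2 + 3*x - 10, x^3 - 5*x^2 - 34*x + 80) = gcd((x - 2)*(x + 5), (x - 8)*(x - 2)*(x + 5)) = x^2 + 3*x - 10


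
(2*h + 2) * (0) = 0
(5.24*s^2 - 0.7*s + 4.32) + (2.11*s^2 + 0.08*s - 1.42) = 7.35*s^2 - 0.62*s + 2.9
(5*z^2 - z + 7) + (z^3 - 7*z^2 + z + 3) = z^3 - 2*z^2 + 10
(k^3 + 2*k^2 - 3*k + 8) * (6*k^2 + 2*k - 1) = 6*k^5 + 14*k^4 - 15*k^3 + 40*k^2 + 19*k - 8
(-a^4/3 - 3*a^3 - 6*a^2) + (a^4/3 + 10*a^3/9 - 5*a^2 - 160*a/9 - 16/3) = -17*a^3/9 - 11*a^2 - 160*a/9 - 16/3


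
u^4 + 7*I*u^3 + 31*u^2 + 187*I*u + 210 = (u - 5*I)*(u - I)*(u + 6*I)*(u + 7*I)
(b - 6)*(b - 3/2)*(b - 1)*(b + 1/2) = b^4 - 8*b^3 + 49*b^2/4 - 3*b/4 - 9/2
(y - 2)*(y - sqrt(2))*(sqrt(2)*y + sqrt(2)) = sqrt(2)*y^3 - 2*y^2 - sqrt(2)*y^2 - 2*sqrt(2)*y + 2*y + 4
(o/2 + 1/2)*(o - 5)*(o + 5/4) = o^3/2 - 11*o^2/8 - 5*o - 25/8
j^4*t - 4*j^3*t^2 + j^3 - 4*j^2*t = j^2*(j - 4*t)*(j*t + 1)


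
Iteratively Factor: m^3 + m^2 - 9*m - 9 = (m + 3)*(m^2 - 2*m - 3) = (m + 1)*(m + 3)*(m - 3)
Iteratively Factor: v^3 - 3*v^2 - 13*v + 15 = (v - 1)*(v^2 - 2*v - 15) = (v - 1)*(v + 3)*(v - 5)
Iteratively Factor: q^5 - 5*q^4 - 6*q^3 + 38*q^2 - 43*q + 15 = (q - 1)*(q^4 - 4*q^3 - 10*q^2 + 28*q - 15) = (q - 1)*(q + 3)*(q^3 - 7*q^2 + 11*q - 5) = (q - 5)*(q - 1)*(q + 3)*(q^2 - 2*q + 1) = (q - 5)*(q - 1)^2*(q + 3)*(q - 1)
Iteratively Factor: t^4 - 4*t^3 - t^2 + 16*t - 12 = (t - 1)*(t^3 - 3*t^2 - 4*t + 12) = (t - 1)*(t + 2)*(t^2 - 5*t + 6) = (t - 2)*(t - 1)*(t + 2)*(t - 3)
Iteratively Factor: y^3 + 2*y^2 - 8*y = (y + 4)*(y^2 - 2*y) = (y - 2)*(y + 4)*(y)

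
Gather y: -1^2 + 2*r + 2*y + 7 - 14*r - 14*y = -12*r - 12*y + 6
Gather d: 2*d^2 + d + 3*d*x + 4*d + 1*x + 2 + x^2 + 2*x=2*d^2 + d*(3*x + 5) + x^2 + 3*x + 2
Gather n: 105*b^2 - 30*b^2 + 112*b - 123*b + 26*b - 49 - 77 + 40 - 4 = 75*b^2 + 15*b - 90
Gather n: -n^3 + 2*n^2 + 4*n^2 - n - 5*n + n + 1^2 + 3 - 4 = -n^3 + 6*n^2 - 5*n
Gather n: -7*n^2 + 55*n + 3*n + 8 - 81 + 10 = -7*n^2 + 58*n - 63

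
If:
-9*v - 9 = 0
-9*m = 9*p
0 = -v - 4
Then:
No Solution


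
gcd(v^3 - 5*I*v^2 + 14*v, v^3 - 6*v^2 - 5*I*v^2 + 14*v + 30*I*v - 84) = v^2 - 5*I*v + 14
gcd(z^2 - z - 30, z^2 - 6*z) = z - 6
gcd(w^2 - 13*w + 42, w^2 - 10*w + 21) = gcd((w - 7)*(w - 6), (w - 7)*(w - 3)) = w - 7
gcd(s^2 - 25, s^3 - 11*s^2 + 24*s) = 1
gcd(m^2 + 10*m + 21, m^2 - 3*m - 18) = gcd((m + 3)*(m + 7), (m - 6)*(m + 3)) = m + 3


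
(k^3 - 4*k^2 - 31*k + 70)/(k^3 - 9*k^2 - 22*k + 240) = (k^2 - 9*k + 14)/(k^2 - 14*k + 48)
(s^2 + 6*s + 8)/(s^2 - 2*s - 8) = (s + 4)/(s - 4)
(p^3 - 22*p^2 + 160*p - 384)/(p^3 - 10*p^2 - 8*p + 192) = (p - 8)/(p + 4)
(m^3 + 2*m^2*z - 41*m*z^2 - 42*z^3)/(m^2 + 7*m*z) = m - 5*z - 6*z^2/m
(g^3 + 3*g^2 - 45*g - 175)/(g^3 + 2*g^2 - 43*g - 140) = (g + 5)/(g + 4)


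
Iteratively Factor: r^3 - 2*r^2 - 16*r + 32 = (r - 4)*(r^2 + 2*r - 8) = (r - 4)*(r - 2)*(r + 4)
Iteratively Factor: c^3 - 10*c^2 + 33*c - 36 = (c - 4)*(c^2 - 6*c + 9) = (c - 4)*(c - 3)*(c - 3)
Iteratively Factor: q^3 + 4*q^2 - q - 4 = (q + 4)*(q^2 - 1) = (q - 1)*(q + 4)*(q + 1)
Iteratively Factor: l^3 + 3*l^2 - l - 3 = (l + 3)*(l^2 - 1) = (l + 1)*(l + 3)*(l - 1)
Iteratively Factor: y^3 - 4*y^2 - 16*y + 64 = (y + 4)*(y^2 - 8*y + 16) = (y - 4)*(y + 4)*(y - 4)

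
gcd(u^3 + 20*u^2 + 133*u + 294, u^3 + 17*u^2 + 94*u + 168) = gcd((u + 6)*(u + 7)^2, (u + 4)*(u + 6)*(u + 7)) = u^2 + 13*u + 42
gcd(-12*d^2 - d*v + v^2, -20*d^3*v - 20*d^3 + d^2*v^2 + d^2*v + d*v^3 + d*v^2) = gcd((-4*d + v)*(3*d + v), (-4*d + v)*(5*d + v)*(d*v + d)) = -4*d + v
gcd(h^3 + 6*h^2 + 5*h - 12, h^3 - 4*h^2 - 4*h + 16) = 1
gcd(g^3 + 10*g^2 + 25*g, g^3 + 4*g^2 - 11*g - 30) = g + 5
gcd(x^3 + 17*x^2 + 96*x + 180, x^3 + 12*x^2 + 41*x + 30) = x^2 + 11*x + 30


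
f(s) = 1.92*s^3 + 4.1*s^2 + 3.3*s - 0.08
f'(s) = 5.76*s^2 + 8.2*s + 3.3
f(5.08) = 374.20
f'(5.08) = 193.60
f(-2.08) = -6.48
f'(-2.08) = 11.16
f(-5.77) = -251.45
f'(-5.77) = 147.75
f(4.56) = 282.27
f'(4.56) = 160.46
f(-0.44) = -0.90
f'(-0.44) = 0.81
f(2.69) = 75.84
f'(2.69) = 67.04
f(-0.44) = -0.90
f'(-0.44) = 0.81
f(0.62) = 4.00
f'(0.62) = 10.60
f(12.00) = 3947.68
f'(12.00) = 931.14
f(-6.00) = -287.00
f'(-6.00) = 161.46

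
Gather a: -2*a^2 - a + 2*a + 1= -2*a^2 + a + 1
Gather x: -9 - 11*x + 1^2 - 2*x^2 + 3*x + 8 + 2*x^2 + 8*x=0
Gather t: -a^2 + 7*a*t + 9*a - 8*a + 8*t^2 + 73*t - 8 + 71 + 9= -a^2 + a + 8*t^2 + t*(7*a + 73) + 72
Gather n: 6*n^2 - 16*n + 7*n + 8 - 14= 6*n^2 - 9*n - 6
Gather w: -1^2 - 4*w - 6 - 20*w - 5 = -24*w - 12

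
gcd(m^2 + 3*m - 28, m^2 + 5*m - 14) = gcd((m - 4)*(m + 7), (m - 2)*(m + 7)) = m + 7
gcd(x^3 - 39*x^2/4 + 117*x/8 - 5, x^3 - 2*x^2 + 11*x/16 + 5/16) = x - 5/4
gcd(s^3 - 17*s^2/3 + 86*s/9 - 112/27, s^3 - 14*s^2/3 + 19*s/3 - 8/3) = s - 8/3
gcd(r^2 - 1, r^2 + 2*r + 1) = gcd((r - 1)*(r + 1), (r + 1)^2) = r + 1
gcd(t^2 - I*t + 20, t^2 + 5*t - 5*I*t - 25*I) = t - 5*I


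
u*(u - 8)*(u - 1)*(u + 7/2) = u^4 - 11*u^3/2 - 47*u^2/2 + 28*u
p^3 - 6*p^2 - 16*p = p*(p - 8)*(p + 2)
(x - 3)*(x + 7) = x^2 + 4*x - 21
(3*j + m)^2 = 9*j^2 + 6*j*m + m^2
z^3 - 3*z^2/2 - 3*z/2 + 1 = (z - 2)*(z - 1/2)*(z + 1)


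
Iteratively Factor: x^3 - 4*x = (x + 2)*(x^2 - 2*x) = x*(x + 2)*(x - 2)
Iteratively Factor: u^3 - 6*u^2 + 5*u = (u)*(u^2 - 6*u + 5) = u*(u - 5)*(u - 1)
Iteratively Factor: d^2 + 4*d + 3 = (d + 1)*(d + 3)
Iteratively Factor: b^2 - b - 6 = (b + 2)*(b - 3)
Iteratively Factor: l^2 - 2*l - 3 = (l + 1)*(l - 3)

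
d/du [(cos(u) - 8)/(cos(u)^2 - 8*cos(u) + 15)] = (cos(u)^2 - 16*cos(u) + 49)*sin(u)/(cos(u)^2 - 8*cos(u) + 15)^2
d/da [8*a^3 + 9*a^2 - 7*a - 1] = 24*a^2 + 18*a - 7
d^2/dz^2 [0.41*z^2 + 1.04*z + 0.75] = 0.820000000000000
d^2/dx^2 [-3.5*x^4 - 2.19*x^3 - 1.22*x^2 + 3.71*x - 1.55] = -42.0*x^2 - 13.14*x - 2.44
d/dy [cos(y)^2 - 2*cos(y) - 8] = 2*(1 - cos(y))*sin(y)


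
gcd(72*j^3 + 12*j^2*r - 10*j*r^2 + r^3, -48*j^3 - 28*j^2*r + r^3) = -12*j^2 - 4*j*r + r^2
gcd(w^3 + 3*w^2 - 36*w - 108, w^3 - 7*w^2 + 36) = w - 6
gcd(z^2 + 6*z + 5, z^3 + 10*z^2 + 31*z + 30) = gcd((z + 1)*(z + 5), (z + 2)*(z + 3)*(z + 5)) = z + 5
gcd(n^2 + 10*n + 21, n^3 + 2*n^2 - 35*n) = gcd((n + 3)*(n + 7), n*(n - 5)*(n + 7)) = n + 7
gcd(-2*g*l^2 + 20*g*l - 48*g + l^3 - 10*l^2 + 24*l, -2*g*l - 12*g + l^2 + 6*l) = 2*g - l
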